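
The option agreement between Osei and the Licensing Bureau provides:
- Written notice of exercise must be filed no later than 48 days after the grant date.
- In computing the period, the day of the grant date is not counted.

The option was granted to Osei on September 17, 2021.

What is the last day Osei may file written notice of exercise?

November 4, 2021

48 days after September 17, 2021 is November 4, 2021.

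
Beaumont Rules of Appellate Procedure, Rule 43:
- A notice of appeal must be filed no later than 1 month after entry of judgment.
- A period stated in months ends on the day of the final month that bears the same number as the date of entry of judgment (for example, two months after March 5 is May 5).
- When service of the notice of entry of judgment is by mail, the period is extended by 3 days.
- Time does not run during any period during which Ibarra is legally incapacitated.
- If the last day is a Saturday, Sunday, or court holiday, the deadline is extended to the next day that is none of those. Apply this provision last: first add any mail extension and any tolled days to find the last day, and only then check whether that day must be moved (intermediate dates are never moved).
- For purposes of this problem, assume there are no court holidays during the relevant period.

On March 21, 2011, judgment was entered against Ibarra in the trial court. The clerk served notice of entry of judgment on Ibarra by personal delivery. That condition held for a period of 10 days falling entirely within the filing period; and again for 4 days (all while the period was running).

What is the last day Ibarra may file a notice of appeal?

May 5, 2011

1 month after March 21, 2011 is April 21, 2011.
Service was not by mail, so no mail extension applies.
Tolling adds 10 days: April 21, 2011 + 10 days = May 1, 2011.
Tolling adds 4 days: May 1, 2011 + 4 days = May 5, 2011.
May 5, 2011 is a Thursday and not a court holiday, so no extension applies.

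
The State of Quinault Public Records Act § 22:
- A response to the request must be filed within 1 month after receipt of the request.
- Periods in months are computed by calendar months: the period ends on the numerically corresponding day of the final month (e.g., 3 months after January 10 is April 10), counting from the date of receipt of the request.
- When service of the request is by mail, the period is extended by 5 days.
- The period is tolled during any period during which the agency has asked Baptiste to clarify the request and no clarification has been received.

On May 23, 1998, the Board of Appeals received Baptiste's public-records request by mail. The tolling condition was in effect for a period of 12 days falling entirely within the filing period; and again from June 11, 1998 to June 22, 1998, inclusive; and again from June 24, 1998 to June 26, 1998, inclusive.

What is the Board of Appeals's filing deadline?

1 month after May 23, 1998 is June 23, 1998.
Service was by mail, adding 5 days: June 23, 1998 + 5 days = June 28, 1998.
Tolling adds 12 days: June 28, 1998 + 12 days = July 10, 1998.
From June 11, 1998 through June 22, 1998 inclusive is 12 days; tolling adds 12 days: July 10, 1998 + 12 days = July 22, 1998.
From June 24, 1998 through June 26, 1998 inclusive is 3 days; tolling adds 3 days: July 22, 1998 + 3 days = July 25, 1998.

July 25, 1998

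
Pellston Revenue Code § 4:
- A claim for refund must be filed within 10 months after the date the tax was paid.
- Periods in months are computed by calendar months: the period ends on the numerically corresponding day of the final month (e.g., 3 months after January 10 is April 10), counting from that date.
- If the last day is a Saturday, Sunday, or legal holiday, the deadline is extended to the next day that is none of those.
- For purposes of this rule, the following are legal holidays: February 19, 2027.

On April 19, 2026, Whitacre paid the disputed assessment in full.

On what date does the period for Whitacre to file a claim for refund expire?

February 22, 2027

10 months after April 19, 2026 is February 19, 2027.
February 19, 2027 is a listed holiday; February 20, 2027 is Saturday; February 21, 2027 is Sunday. The next qualifying day is February 22, 2027.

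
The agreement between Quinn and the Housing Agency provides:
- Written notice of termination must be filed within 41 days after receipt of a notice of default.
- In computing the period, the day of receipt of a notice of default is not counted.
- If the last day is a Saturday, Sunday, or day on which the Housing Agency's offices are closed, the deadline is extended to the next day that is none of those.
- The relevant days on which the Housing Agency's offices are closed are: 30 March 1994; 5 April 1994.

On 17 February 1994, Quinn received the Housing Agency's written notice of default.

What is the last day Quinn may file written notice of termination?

March 31, 1994

41 days after 17 February 1994 is March 30, 1994.
March 30, 1994 is a listed holiday. The next qualifying day is March 31, 1994.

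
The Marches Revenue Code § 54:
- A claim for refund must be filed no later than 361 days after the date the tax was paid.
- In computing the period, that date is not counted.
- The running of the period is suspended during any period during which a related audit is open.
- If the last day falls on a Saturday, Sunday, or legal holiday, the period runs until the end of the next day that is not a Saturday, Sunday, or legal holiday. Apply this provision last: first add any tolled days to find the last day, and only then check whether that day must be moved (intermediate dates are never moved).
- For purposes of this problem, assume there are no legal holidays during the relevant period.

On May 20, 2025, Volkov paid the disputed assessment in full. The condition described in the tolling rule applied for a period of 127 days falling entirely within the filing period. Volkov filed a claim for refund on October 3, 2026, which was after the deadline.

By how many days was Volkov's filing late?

12 days

361 days after May 20, 2025 is May 16, 2026.
Tolling adds 127 days: May 16, 2026 + 127 days = September 20, 2026.
September 20, 2026 is Sunday. The next qualifying day is September 21, 2026.
The deadline is September 21, 2026; from September 21, 2026 to October 3, 2026 is 12 days.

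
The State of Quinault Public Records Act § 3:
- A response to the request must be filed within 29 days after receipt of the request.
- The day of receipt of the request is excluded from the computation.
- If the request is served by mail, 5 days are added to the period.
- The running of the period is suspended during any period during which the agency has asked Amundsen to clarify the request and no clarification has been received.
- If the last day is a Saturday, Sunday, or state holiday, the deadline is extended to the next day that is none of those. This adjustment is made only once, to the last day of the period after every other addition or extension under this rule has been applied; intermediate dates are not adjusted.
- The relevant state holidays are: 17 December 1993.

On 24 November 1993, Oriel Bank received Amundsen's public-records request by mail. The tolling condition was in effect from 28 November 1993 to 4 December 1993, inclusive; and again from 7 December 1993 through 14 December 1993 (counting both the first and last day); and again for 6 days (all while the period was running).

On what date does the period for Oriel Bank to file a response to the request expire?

29 days after 24 November 1993 is December 23, 1993.
Service was by mail, adding 5 days: December 23, 1993 + 5 days = December 28, 1993.
From November 28, 1993 through December 4, 1993 inclusive is 7 days; tolling adds 7 days: December 28, 1993 + 7 days = January 4, 1994.
From December 7, 1993 through December 14, 1993 inclusive is 8 days; tolling adds 8 days: January 4, 1994 + 8 days = January 12, 1994.
Tolling adds 6 days: January 12, 1994 + 6 days = January 18, 1994.
January 18, 1994 is a Tuesday and not a state holiday, so no extension applies.

January 18, 1994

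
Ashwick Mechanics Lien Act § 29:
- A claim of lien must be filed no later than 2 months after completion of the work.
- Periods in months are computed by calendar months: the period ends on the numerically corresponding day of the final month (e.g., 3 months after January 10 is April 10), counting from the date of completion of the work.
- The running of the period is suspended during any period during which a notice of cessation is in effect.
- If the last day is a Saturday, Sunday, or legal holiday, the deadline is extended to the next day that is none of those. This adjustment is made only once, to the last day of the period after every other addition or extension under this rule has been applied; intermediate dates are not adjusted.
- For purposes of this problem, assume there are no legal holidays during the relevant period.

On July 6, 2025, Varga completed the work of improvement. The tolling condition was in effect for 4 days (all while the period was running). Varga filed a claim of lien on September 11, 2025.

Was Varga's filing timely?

No

2 months after July 6, 2025 is September 6, 2025.
Tolling adds 4 days: September 6, 2025 + 4 days = September 10, 2025.
September 10, 2025 is a Wednesday and not a legal holiday, so no extension applies.
The deadline is September 10, 2025; the filing on September 11, 2025 is after that date.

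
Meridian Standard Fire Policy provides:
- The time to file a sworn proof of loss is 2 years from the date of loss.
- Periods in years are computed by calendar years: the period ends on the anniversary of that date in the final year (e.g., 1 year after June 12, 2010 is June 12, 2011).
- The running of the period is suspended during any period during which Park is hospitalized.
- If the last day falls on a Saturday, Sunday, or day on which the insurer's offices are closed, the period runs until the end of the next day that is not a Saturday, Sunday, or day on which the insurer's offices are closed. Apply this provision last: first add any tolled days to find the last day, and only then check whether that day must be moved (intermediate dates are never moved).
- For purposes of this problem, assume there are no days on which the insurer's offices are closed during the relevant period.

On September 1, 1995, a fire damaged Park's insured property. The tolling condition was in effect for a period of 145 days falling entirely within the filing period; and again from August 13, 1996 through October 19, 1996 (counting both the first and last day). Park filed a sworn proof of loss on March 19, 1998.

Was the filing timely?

2 years after September 1, 1995 is September 1, 1997.
Tolling adds 145 days: September 1, 1997 + 145 days = January 24, 1998.
From August 13, 1996 through October 19, 1996 inclusive is 68 days; tolling adds 68 days: January 24, 1998 + 68 days = April 2, 1998.
April 2, 1998 is a Thursday and not a day on which the insurer's offices are closed, so no extension applies.
The deadline is April 2, 1998; the filing on March 19, 1998 is on or before that date.

Yes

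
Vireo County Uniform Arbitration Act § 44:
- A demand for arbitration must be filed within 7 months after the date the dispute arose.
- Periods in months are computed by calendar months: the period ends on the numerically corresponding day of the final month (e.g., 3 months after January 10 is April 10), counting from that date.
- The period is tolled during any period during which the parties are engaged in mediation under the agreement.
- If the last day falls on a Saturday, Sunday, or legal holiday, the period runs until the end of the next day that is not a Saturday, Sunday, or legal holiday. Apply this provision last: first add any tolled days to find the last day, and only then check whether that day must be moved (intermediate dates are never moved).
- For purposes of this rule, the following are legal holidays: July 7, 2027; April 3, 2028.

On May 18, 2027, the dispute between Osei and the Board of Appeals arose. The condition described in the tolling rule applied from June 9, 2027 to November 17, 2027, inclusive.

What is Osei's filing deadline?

May 29, 2028

7 months after May 18, 2027 is December 18, 2027.
From June 9, 2027 through November 17, 2027 inclusive is 162 days; tolling adds 162 days: December 18, 2027 + 162 days = May 28, 2028.
May 28, 2028 is Sunday. The next qualifying day is May 29, 2028.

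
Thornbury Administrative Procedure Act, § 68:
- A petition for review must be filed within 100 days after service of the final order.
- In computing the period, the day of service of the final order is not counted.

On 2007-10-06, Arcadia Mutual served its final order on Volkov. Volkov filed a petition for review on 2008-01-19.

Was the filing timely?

No

100 days after 2007-10-06 is January 14, 2008.
The deadline is January 14, 2008; the filing on January 19, 2008 is after that date.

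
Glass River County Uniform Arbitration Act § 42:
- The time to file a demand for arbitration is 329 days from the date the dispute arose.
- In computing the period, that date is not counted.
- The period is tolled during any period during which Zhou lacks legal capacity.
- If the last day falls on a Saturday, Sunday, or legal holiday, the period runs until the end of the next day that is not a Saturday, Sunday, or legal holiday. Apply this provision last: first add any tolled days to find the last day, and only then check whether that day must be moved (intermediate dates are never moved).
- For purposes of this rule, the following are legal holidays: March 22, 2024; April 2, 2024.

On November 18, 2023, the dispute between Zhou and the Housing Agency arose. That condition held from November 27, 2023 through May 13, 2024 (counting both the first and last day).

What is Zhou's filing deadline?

March 31, 2025

329 days after November 18, 2023 is October 12, 2024.
From November 27, 2023 through May 13, 2024 inclusive is 169 days; tolling adds 169 days: October 12, 2024 + 169 days = March 30, 2025.
March 30, 2025 is Sunday. The next qualifying day is March 31, 2025.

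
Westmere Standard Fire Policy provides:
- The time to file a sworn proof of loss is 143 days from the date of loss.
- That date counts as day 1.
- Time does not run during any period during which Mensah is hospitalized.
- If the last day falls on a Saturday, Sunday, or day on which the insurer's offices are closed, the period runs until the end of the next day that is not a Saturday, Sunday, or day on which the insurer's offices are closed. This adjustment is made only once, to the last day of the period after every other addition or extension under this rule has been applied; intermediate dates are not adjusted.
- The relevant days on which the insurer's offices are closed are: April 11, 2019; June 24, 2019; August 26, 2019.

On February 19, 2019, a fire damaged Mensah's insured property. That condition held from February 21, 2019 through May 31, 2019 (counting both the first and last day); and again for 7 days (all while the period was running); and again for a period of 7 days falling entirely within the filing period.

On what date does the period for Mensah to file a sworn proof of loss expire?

Counting February 19, 2019 as day 1, day 143 is July 11, 2019.
From February 21, 2019 through May 31, 2019 inclusive is 100 days; tolling adds 100 days: July 11, 2019 + 100 days = October 19, 2019.
Tolling adds 7 days: October 19, 2019 + 7 days = October 26, 2019.
Tolling adds 7 days: October 26, 2019 + 7 days = November 2, 2019.
November 2, 2019 is Saturday; November 3, 2019 is Sunday. The next qualifying day is November 4, 2019.

November 4, 2019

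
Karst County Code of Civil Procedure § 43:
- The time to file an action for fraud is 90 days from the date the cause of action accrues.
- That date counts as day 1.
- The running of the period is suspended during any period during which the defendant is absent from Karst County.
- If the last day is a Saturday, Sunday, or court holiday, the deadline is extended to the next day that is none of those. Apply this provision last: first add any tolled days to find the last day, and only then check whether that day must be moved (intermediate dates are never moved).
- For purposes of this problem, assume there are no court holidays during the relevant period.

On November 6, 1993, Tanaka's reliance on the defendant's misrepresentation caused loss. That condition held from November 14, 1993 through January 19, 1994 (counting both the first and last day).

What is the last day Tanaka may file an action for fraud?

Counting November 6, 1993 as day 1, day 90 is February 3, 1994.
From November 14, 1993 through January 19, 1994 inclusive is 67 days; tolling adds 67 days: February 3, 1994 + 67 days = April 11, 1994.
April 11, 1994 is a Monday and not a court holiday, so no extension applies.

April 11, 1994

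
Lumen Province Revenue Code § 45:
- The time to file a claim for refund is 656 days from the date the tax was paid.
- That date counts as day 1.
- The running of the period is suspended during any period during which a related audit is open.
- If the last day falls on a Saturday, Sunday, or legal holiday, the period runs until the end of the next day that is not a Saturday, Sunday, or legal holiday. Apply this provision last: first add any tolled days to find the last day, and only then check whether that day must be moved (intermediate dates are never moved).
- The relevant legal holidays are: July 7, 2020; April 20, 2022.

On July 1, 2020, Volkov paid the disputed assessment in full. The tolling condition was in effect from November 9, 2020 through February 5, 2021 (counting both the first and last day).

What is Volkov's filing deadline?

July 15, 2022

Counting July 1, 2020 as day 1, day 656 is April 17, 2022.
From November 9, 2020 through February 5, 2021 inclusive is 89 days; tolling adds 89 days: April 17, 2022 + 89 days = July 15, 2022.
July 15, 2022 is a Friday and not a legal holiday, so no extension applies.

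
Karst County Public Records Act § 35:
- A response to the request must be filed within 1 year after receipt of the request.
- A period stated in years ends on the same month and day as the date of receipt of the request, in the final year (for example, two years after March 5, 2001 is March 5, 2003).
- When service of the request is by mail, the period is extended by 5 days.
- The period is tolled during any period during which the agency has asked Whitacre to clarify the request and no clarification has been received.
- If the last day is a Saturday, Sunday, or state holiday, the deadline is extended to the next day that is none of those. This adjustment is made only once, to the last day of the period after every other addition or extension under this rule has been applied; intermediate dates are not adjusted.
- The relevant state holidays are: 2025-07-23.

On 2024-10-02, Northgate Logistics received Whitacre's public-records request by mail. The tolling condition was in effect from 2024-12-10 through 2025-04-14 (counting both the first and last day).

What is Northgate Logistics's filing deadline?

February 10, 2026

1 year after 2024-10-02 is October 2, 2025.
Service was by mail, adding 5 days: October 2, 2025 + 5 days = October 7, 2025.
From December 10, 2024 through April 14, 2025 inclusive is 126 days; tolling adds 126 days: October 7, 2025 + 126 days = February 10, 2026.
February 10, 2026 is a Tuesday and not a state holiday, so no extension applies.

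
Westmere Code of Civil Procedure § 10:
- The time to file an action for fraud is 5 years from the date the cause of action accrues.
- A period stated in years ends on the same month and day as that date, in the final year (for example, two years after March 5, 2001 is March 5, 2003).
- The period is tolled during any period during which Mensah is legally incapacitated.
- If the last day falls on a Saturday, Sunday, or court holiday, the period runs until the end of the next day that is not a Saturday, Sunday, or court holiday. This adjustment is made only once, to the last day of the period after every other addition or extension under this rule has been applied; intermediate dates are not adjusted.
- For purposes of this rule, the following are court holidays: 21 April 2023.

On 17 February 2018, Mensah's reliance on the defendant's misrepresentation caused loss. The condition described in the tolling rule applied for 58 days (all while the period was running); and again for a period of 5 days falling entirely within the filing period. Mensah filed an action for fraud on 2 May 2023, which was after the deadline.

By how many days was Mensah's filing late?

5 years after 17 February 2018 is February 17, 2023.
Tolling adds 58 days: February 17, 2023 + 58 days = April 16, 2023.
Tolling adds 5 days: April 16, 2023 + 5 days = April 21, 2023.
April 21, 2023 is a listed holiday; April 22, 2023 is Saturday; April 23, 2023 is Sunday. The next qualifying day is April 24, 2023.
The deadline is April 24, 2023; from April 24, 2023 to May 2, 2023 is 8 days.

8 days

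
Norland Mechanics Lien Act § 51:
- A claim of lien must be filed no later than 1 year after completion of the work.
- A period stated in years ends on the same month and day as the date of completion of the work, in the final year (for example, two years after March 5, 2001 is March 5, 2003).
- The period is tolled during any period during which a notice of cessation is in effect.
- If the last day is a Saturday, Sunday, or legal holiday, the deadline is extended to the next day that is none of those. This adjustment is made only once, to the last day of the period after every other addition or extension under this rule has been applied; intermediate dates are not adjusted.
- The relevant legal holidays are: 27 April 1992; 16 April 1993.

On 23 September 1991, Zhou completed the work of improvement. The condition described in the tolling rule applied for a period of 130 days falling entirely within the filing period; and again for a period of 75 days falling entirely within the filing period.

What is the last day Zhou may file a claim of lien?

April 19, 1993

1 year after 23 September 1991 is September 23, 1992.
Tolling adds 130 days: September 23, 1992 + 130 days = January 31, 1993.
Tolling adds 75 days: January 31, 1993 + 75 days = April 16, 1993.
April 16, 1993 is a listed holiday; April 17, 1993 is Saturday; April 18, 1993 is Sunday. The next qualifying day is April 19, 1993.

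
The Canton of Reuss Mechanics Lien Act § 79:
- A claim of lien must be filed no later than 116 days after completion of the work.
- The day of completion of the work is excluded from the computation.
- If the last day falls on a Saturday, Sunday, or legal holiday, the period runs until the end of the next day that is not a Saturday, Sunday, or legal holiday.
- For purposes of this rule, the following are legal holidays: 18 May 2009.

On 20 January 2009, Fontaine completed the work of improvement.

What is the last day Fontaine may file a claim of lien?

May 19, 2009

116 days after 20 January 2009 is May 16, 2009.
May 16, 2009 is Saturday; May 17, 2009 is Sunday; May 18, 2009 is a listed holiday. The next qualifying day is May 19, 2009.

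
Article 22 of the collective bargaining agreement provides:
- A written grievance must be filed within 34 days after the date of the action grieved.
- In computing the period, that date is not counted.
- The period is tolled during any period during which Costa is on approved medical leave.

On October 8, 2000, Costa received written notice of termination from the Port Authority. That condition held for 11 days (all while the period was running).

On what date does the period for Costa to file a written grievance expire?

November 22, 2000

34 days after October 8, 2000 is November 11, 2000.
Tolling adds 11 days: November 11, 2000 + 11 days = November 22, 2000.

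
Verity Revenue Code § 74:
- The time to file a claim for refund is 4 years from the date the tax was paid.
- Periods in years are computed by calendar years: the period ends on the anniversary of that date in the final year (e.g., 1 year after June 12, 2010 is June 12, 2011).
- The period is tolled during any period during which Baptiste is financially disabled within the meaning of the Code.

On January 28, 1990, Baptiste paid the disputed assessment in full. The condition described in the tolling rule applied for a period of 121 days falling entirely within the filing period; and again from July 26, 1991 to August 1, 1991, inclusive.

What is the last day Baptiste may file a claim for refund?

June 5, 1994

4 years after January 28, 1990 is January 28, 1994.
Tolling adds 121 days: January 28, 1994 + 121 days = May 29, 1994.
From July 26, 1991 through August 1, 1991 inclusive is 7 days; tolling adds 7 days: May 29, 1994 + 7 days = June 5, 1994.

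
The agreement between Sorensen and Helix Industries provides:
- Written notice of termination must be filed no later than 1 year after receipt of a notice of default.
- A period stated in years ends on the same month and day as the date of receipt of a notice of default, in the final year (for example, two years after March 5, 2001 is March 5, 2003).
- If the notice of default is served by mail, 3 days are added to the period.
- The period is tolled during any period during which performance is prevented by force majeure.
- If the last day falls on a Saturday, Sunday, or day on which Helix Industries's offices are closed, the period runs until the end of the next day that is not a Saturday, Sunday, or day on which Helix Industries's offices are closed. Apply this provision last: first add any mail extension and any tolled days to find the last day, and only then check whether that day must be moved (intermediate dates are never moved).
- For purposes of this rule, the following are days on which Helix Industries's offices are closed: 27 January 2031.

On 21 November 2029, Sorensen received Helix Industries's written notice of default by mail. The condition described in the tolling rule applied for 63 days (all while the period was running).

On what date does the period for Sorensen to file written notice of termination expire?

January 28, 2031

1 year after 21 November 2029 is November 21, 2030.
Service was by mail, adding 3 days: November 21, 2030 + 3 days = November 24, 2030.
Tolling adds 63 days: November 24, 2030 + 63 days = January 26, 2031.
January 26, 2031 is Sunday; January 27, 2031 is a listed holiday. The next qualifying day is January 28, 2031.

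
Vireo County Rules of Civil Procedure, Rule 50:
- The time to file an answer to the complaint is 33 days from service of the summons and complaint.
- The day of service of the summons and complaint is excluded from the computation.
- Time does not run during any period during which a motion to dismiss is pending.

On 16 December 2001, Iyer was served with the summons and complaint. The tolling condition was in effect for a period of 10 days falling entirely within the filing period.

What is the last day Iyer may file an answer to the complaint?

January 28, 2002

33 days after 16 December 2001 is January 18, 2002.
Tolling adds 10 days: January 18, 2002 + 10 days = January 28, 2002.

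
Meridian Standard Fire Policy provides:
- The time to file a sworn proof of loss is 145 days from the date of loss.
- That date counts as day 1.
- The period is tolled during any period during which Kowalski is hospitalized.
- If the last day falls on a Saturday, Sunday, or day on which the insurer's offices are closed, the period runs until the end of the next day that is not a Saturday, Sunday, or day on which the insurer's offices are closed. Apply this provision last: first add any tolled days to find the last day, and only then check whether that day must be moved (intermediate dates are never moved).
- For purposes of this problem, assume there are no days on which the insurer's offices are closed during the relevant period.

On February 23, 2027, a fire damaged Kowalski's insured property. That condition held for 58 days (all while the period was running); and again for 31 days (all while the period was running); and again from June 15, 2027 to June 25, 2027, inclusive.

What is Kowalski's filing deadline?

Counting February 23, 2027 as day 1, day 145 is July 17, 2027.
Tolling adds 58 days: July 17, 2027 + 58 days = September 13, 2027.
Tolling adds 31 days: September 13, 2027 + 31 days = October 14, 2027.
From June 15, 2027 through June 25, 2027 inclusive is 11 days; tolling adds 11 days: October 14, 2027 + 11 days = October 25, 2027.
October 25, 2027 is a Monday and not a day on which the insurer's offices are closed, so no extension applies.

October 25, 2027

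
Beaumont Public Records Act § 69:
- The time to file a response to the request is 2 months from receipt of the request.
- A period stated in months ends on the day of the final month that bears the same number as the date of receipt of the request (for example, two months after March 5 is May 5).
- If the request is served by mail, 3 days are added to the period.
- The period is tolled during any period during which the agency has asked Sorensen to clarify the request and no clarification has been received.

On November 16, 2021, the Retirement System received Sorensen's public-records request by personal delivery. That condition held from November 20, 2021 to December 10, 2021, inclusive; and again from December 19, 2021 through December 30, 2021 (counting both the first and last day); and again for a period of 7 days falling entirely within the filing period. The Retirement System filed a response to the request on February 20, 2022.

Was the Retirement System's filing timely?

Yes

2 months after November 16, 2021 is January 16, 2022.
Service was not by mail, so no mail extension applies.
From November 20, 2021 through December 10, 2021 inclusive is 21 days; tolling adds 21 days: January 16, 2022 + 21 days = February 6, 2022.
From December 19, 2021 through December 30, 2021 inclusive is 12 days; tolling adds 12 days: February 6, 2022 + 12 days = February 18, 2022.
Tolling adds 7 days: February 18, 2022 + 7 days = February 25, 2022.
The deadline is February 25, 2022; the filing on February 20, 2022 is on or before that date.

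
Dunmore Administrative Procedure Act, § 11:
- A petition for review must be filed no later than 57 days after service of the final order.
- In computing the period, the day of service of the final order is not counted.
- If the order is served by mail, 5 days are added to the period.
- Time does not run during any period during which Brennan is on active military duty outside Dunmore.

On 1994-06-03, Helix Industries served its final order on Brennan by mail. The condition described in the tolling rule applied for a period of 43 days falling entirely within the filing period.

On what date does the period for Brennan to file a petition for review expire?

September 16, 1994

57 days after 1994-06-03 is July 30, 1994.
Service was by mail, adding 5 days: July 30, 1994 + 5 days = August 4, 1994.
Tolling adds 43 days: August 4, 1994 + 43 days = September 16, 1994.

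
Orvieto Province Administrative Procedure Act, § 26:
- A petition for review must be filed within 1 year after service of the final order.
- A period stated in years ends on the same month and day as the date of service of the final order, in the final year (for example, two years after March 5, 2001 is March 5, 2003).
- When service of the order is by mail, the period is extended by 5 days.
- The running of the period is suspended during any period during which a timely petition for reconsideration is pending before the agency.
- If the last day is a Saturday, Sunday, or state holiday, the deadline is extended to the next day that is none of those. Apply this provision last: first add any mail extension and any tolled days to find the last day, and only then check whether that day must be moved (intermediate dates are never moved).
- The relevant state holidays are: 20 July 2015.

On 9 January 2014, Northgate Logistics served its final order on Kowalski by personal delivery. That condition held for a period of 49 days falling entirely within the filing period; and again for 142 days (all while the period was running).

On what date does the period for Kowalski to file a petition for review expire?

1 year after 9 January 2014 is January 9, 2015.
Service was not by mail, so no mail extension applies.
Tolling adds 49 days: January 9, 2015 + 49 days = February 27, 2015.
Tolling adds 142 days: February 27, 2015 + 142 days = July 19, 2015.
July 19, 2015 is Sunday; July 20, 2015 is a listed holiday. The next qualifying day is July 21, 2015.

July 21, 2015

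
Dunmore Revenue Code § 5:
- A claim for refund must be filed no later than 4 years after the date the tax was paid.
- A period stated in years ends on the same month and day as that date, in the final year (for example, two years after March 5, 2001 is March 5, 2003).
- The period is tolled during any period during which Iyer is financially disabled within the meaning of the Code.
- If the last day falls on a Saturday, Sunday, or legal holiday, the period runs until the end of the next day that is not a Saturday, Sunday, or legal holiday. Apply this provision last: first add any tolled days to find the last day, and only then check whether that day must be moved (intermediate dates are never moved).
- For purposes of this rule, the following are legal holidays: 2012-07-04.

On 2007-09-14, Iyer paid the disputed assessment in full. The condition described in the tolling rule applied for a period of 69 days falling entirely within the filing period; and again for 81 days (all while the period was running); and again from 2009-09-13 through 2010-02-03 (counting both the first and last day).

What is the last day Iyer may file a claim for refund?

4 years after 2007-09-14 is September 14, 2011.
Tolling adds 69 days: September 14, 2011 + 69 days = November 22, 2011.
Tolling adds 81 days: November 22, 2011 + 81 days = February 11, 2012.
From September 13, 2009 through February 3, 2010 inclusive is 144 days; tolling adds 144 days: February 11, 2012 + 144 days = July 4, 2012.
July 4, 2012 is a listed holiday. The next qualifying day is July 5, 2012.

July 5, 2012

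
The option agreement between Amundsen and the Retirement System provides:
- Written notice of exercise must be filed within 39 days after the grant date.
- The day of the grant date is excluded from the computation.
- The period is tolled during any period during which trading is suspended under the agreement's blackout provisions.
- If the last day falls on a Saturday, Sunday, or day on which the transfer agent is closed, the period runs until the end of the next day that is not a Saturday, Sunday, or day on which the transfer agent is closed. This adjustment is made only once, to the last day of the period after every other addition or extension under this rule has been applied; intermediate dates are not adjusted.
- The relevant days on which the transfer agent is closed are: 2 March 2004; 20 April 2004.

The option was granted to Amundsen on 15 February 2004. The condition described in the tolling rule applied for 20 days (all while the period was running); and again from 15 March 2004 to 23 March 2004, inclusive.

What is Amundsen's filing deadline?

April 23, 2004

39 days after 15 February 2004 is March 25, 2004.
Tolling adds 20 days: March 25, 2004 + 20 days = April 14, 2004.
From March 15, 2004 through March 23, 2004 inclusive is 9 days; tolling adds 9 days: April 14, 2004 + 9 days = April 23, 2004.
April 23, 2004 is a Friday and not a day on which the transfer agent is closed, so no extension applies.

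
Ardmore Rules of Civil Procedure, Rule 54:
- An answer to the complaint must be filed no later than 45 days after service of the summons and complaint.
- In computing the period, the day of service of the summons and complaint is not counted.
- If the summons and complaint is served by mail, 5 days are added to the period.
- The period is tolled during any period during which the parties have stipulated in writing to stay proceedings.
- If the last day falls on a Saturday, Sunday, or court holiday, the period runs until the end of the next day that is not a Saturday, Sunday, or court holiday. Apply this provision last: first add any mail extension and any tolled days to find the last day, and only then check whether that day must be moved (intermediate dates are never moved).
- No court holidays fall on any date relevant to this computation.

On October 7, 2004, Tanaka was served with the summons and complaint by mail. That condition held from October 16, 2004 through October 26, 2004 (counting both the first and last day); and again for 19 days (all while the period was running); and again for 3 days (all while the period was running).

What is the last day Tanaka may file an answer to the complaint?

45 days after October 7, 2004 is November 21, 2004.
Service was by mail, adding 5 days: November 21, 2004 + 5 days = November 26, 2004.
From October 16, 2004 through October 26, 2004 inclusive is 11 days; tolling adds 11 days: November 26, 2004 + 11 days = December 7, 2004.
Tolling adds 19 days: December 7, 2004 + 19 days = December 26, 2004.
Tolling adds 3 days: December 26, 2004 + 3 days = December 29, 2004.
December 29, 2004 is a Wednesday and not a court holiday, so no extension applies.

December 29, 2004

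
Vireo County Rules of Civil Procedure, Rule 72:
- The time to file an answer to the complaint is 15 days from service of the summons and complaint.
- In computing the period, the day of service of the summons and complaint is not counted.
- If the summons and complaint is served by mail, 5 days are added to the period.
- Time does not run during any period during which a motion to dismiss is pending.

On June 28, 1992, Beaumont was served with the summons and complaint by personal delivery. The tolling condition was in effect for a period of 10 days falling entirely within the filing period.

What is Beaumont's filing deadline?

July 23, 1992

15 days after June 28, 1992 is July 13, 1992.
Service was not by mail, so no mail extension applies.
Tolling adds 10 days: July 13, 1992 + 10 days = July 23, 1992.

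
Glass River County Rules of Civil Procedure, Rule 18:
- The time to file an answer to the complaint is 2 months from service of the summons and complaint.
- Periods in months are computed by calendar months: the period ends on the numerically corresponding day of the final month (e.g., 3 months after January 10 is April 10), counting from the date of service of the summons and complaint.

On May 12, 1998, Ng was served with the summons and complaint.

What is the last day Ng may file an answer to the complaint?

2 months after May 12, 1998 is July 12, 1998.

July 12, 1998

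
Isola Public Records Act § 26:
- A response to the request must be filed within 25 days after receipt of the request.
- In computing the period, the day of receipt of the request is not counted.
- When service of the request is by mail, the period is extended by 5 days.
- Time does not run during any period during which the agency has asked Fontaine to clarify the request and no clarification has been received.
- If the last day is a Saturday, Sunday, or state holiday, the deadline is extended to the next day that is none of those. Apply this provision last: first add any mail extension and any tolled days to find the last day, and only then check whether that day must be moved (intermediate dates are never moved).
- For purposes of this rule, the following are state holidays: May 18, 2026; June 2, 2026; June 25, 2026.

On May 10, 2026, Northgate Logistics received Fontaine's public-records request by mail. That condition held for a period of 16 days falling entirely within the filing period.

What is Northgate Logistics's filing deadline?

25 days after May 10, 2026 is June 4, 2026.
Service was by mail, adding 5 days: June 4, 2026 + 5 days = June 9, 2026.
Tolling adds 16 days: June 9, 2026 + 16 days = June 25, 2026.
June 25, 2026 is a listed holiday. The next qualifying day is June 26, 2026.

June 26, 2026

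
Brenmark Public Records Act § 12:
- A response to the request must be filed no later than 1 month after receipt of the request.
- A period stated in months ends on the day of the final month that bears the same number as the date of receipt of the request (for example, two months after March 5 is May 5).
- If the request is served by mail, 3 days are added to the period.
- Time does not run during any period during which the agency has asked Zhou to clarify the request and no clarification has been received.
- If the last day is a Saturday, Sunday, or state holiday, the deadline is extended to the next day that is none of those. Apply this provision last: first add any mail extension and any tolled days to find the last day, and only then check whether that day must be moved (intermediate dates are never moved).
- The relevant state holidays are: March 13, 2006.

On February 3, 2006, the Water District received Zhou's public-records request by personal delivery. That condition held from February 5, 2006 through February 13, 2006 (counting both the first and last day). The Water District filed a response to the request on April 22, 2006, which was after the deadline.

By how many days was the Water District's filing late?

39 days

1 month after February 3, 2006 is March 3, 2006.
Service was not by mail, so no mail extension applies.
From February 5, 2006 through February 13, 2006 inclusive is 9 days; tolling adds 9 days: March 3, 2006 + 9 days = March 12, 2006.
March 12, 2006 is Sunday; March 13, 2006 is a listed holiday. The next qualifying day is March 14, 2006.
The deadline is March 14, 2006; from March 14, 2006 to April 22, 2006 is 39 days.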